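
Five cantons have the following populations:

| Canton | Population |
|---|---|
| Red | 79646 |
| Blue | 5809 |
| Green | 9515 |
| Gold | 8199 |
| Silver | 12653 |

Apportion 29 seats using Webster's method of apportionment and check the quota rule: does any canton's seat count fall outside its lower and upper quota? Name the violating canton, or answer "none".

Standard quotas: Red 19.942, Blue 1.454, Green 2.382, Gold 2.053, Silver 3.168.
Webster allocation: Red 21, Blue 1, Green 2, Gold 2, Silver 3.
Red has quota 19.942 (lower 19, upper 20) but receives 21 — outside the quota interval.

Red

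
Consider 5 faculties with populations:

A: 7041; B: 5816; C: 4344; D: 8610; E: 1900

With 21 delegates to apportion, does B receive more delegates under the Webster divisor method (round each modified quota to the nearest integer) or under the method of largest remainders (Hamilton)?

Webster

Webster: A 5, B 5, C 3, D 7, E 1.
Hamilton: A 5, B 4, C 3, D 7, E 2.
B gets 5 under Webster and 4 under Hamilton.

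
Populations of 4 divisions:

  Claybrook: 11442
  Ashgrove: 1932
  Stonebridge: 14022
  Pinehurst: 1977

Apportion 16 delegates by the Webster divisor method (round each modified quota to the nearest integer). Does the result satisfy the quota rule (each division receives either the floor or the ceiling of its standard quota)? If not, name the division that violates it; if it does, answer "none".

Standard quotas: Claybrook 6.233, Ashgrove 1.052, Stonebridge 7.638, Pinehurst 1.077.
Webster allocation: Claybrook 6, Ashgrove 1, Stonebridge 8, Pinehurst 1.
Every allocation lies between the lower and upper quota.

none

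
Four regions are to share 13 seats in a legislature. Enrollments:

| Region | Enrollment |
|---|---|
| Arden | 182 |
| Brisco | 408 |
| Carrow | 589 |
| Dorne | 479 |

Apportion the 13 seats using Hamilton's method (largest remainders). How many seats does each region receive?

Standard divisor: 1658 ÷ 13 ≈ 127.538.
Standard quotas: Arden 1.427, Brisco 3.199, Carrow 4.618, Dorne 3.756.
Lower quotas: Arden 1, Brisco 3, Carrow 4, Dorne 3 (sum 11, leaving 2 seats).
Remainders in descending order: Dorne 0.756, Carrow 0.618, Arden 0.427, Brisco 0.199.
Largest remainders: Dorne, Carrow receive the extra seats.

Arden 1, Brisco 3, Carrow 5, Dorne 4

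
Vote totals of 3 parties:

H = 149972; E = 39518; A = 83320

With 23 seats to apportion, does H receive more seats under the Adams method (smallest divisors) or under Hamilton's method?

Adams: H 12, E 4, A 7.
Hamilton: H 13, E 3, A 7.
H gets 12 under Adams and 13 under Hamilton.

Hamilton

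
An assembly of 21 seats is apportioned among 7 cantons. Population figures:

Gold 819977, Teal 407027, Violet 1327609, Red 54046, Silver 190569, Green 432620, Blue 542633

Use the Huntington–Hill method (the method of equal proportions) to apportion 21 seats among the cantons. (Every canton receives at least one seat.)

Gold=5, Teal=2, Violet=7, Red=1, Silver=1, Green=2, Blue=3

With divisor 180381: modified quotas Gold 4.546, Teal 2.256, Violet 7.360, Red 0.300, Silver 1.056, Green 2.398, Blue 3.008.
Geometric-mean thresholds: Gold √(4·5)=4.472, Teal √(2·3)=2.449, Violet √(7·8)=7.483, Red (min 1), Silver √(1·2)=1.414, Green √(2·3)=2.449, Blue √(3·4)=3.464.
Each quota rounded against its threshold gives Gold 5, Teal 2, Violet 7, Red 1, Silver 1, Green 2, Blue 3 (total 21).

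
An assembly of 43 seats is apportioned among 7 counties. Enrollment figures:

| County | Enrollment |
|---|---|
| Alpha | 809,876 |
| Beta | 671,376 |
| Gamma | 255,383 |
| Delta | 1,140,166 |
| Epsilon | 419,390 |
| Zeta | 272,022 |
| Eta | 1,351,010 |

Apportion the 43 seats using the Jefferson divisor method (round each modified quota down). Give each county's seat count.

Standard divisor 4919223/43 ≈ 114400.535; standard quotas: Alpha 7.079, Beta 5.869, Gamma 2.232, Delta 9.966, Epsilon 3.666, Zeta 2.378, Eta 11.809.
Rounding down gives 7, 5, 2, 9, 3, 2, 11 = 39 seats, so the divisor must be adjusted.
With modified divisor 104201: modified quotas Alpha 7.772, Beta 6.443, Gamma 2.451, Delta 10.942, Epsilon 4.025, Zeta 2.611, Eta 12.965.
Rounding down: Alpha 7, Beta 6, Gamma 2, Delta 10, Epsilon 4, Zeta 2, Eta 12 (total 43).

Alpha 7, Beta 6, Gamma 2, Delta 10, Epsilon 4, Zeta 2, Eta 12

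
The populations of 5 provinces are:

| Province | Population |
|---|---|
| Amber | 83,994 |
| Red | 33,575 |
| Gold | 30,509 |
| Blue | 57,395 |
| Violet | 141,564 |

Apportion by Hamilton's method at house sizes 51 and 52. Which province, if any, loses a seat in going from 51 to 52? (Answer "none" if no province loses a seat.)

Gold

At 51 seats: Amber 12, Red 5, Gold 5, Blue 8, Violet 21.
At 52 seats: Amber 13, Red 5, Gold 4, Blue 9, Violet 21.
Gold drops from 5 to 4.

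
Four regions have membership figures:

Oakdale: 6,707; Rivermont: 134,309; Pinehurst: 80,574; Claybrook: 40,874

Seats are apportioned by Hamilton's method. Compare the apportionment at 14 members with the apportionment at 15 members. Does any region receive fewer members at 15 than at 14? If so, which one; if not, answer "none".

At 14 seats: Oakdale 1, Rivermont 7, Pinehurst 4, Claybrook 2.
At 15 seats: Oakdale 0, Rivermont 8, Pinehurst 5, Claybrook 2.
Oakdale drops from 1 to 0.

Oakdale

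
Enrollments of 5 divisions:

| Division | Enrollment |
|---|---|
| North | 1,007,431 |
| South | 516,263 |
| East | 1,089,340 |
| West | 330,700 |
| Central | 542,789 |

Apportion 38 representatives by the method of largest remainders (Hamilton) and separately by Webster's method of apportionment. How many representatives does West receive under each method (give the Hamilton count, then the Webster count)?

3 and 4

Hamilton: North 11, South 6, East 12, West 3, Central 6.
Webster: North 11, South 5, East 12, West 4, Central 6.
West gets 3 under Hamilton and 4 under Webster.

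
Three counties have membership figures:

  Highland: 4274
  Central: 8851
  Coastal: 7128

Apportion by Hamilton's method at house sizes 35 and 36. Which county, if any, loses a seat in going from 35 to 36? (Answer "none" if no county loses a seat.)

At 35 seats: Highland 8, Central 15, Coastal 12.
At 36 seats: Highland 7, Central 16, Coastal 13.
Highland drops from 8 to 7.

Highland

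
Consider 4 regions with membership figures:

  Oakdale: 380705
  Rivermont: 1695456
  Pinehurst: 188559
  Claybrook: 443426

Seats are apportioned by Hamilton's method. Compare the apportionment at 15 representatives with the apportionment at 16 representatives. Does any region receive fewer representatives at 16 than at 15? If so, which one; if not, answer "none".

none

At 15 seats: Oakdale 2, Rivermont 9, Pinehurst 1, Claybrook 3.
At 16 seats: Oakdale 2, Rivermont 10, Pinehurst 1, Claybrook 3.
No region's allocation decreased.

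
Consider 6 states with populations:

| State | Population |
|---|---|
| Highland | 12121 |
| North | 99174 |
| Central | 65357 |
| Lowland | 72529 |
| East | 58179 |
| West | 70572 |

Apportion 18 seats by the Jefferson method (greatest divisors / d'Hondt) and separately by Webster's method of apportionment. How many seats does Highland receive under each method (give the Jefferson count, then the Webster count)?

0 and 1

Jefferson: Highland 0, North 5, Central 3, Lowland 4, East 3, West 3.
Webster: Highland 1, North 5, Central 3, Lowland 3, East 3, West 3.
Highland gets 0 under Jefferson and 1 under Webster.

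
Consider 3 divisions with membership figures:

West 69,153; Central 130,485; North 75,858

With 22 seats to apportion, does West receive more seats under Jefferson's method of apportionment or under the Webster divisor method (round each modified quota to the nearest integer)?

Jefferson: West 5, Central 11, North 6.
Webster: West 6, Central 10, North 6.
West gets 5 under Jefferson and 6 under Webster.

Webster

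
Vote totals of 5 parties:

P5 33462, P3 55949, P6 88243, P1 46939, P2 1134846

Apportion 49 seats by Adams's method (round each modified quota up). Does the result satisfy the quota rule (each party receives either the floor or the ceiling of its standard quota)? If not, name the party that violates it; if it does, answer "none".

Standard quotas: P5 1.206, P3 2.017, P6 3.181, P1 1.692, P2 40.905.
Adams allocation: P5 2, P3 2, P6 4, P1 2, P2 39.
P2 has quota 40.905 (lower 40, upper 41) but receives 39 — outside the quota interval.

P2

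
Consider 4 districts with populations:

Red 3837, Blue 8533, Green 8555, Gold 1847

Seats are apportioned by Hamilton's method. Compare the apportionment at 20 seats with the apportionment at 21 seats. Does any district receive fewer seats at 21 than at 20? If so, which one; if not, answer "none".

At 20 seats: Red 3, Blue 7, Green 8, Gold 2.
At 21 seats: Red 3, Blue 8, Green 8, Gold 2.
No district's allocation decreased.

none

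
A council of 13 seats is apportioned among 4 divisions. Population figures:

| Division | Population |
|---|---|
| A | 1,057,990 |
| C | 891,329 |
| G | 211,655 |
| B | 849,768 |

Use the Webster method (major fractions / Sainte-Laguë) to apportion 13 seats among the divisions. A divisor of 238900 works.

With modified divisor 238900: modified quotas A 4.429, C 3.731, G 0.886, B 3.557.
Rounding to the nearest integer: A 4, C 4, G 1, B 4 (total 13).

A=4; C=4; G=1; B=4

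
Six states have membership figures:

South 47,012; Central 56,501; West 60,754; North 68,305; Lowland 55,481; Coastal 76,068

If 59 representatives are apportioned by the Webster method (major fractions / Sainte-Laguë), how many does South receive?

8

Standard divisor 364121/59 ≈ 6171.542; standard quotas: South 7.618, Central 9.155, West 9.844, North 11.068, Lowland 8.990, Coastal 12.326.
Rounding to the nearest integer gives South 8, Central 9, West 10, North 11, Lowland 9, Coastal 12 — total 59, matching the house size, so no adjustment is needed.
South receives 8.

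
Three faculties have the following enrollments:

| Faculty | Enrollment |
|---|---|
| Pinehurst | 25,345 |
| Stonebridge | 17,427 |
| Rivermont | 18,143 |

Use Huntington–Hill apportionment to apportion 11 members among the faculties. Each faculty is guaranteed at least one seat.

With divisor 5452: modified quotas Pinehurst 4.649, Stonebridge 3.196, Rivermont 3.328.
Geometric-mean thresholds: Pinehurst √(4·5)=4.472, Stonebridge √(3·4)=3.464, Rivermont √(3·4)=3.464.
Each quota rounded against its threshold gives Pinehurst 5, Stonebridge 3, Rivermont 3 (total 11).

Pinehurst 5; Stonebridge 3; Rivermont 3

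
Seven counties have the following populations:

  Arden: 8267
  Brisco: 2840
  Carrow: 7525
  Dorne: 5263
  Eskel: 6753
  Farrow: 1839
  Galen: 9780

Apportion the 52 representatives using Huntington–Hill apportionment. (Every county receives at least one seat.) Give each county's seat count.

Arden: 10; Brisco: 4; Carrow: 9; Dorne: 7; Eskel: 8; Farrow: 2; Galen: 12

With divisor 804: modified quotas Arden 10.282, Brisco 3.532, Carrow 9.359, Dorne 6.546, Eskel 8.399, Farrow 2.287, Galen 12.164.
Geometric-mean thresholds: Arden √(10·11)=10.488, Brisco √(3·4)=3.464, Carrow √(9·10)=9.487, Dorne √(6·7)=6.481, Eskel √(8·9)=8.485, Farrow √(2·3)=2.449, Galen √(12·13)=12.490.
Each quota rounded against its threshold gives Arden 10, Brisco 4, Carrow 9, Dorne 7, Eskel 8, Farrow 2, Galen 12 (total 52).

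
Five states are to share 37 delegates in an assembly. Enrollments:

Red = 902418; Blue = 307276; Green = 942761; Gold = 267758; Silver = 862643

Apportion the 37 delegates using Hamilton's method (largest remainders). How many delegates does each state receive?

Total 3282856; standard divisor 3282856/37 ≈ 88725.838.
Standard quotas: Red 10.1709, Blue 3.4632, Green 10.6256, Gold 3.0178, Silver 9.7226.
Lower quotas: Red 10, Blue 3, Green 10, Gold 3, Silver 9 (sum 35, leaving 2 seats).
Remainders in descending order: Silver 0.7226, Green 0.6256, Blue 0.4632, Red 0.1709, Gold 0.0178.
The surplus seats go to Silver, Green.

Red=10, Blue=3, Green=11, Gold=3, Silver=10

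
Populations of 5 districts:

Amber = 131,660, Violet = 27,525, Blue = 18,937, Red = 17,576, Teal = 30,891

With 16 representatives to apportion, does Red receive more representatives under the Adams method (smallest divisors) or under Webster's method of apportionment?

Adams: Amber 8, Violet 2, Blue 2, Red 2, Teal 2.
Webster: Amber 10, Violet 2, Blue 1, Red 1, Teal 2.
Red gets 2 under Adams and 1 under Webster.

Adams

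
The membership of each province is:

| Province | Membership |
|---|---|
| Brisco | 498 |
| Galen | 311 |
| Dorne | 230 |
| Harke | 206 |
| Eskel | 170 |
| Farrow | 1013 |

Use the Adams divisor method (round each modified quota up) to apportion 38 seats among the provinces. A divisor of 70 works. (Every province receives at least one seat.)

With modified divisor 70: modified quotas Brisco 7.114, Galen 4.443, Dorne 3.286, Harke 2.943, Eskel 2.429, Farrow 14.471.
Rounding up: Brisco 8, Galen 5, Dorne 4, Harke 3, Eskel 3, Farrow 15 (total 38).

Brisco 8, Galen 5, Dorne 4, Harke 3, Eskel 3, Farrow 15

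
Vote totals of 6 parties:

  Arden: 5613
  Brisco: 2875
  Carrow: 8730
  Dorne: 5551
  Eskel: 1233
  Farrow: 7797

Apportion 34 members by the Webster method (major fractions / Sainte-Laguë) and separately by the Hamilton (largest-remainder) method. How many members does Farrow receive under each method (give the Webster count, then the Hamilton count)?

8 and 9

Webster: Arden 6, Brisco 3, Carrow 10, Dorne 6, Eskel 1, Farrow 8.
Hamilton: Arden 6, Brisco 3, Carrow 9, Dorne 6, Eskel 1, Farrow 9.
Farrow gets 8 under Webster and 9 under Hamilton.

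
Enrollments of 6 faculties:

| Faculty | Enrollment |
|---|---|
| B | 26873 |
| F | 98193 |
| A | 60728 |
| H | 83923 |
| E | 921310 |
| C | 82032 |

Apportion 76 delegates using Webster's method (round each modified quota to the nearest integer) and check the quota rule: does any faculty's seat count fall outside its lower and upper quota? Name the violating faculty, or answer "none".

E

Standard quotas: B 1.604, F 5.862, A 3.625, H 5.010, E 55.001, C 4.897.
Webster allocation: B 2, F 6, A 4, H 5, E 54, C 5.
E has quota 55.001 (lower 55, upper 56) but receives 54 — outside the quota interval.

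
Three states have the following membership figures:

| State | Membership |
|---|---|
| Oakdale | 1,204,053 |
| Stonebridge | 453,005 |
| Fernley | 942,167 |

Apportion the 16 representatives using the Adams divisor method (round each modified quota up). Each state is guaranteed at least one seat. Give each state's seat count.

Standard divisor 2599225/16 ≈ 162451.562; standard quotas: Oakdale 7.412, Stonebridge 2.789, Fernley 5.800.
Rounding up gives 8, 3, 6 = 17 seats, so the divisor must be adjusted.
With modified divisor 180200: modified quotas Oakdale 6.682, Stonebridge 2.514, Fernley 5.228.
Rounding up: Oakdale 7, Stonebridge 3, Fernley 6 (total 16).

Oakdale=7, Stonebridge=3, Fernley=6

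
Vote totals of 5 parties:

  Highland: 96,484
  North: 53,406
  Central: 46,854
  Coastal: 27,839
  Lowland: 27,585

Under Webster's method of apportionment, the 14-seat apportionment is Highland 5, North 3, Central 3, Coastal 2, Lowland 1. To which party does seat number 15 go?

Lowland

Priority for the next seat is population ÷ (current seats + 0.5).
Priorities: Highland 17542.545, North 15258.857, Central 13386.857, Coastal 11135.600, Lowland 18390.000.
Highest priority: Lowland.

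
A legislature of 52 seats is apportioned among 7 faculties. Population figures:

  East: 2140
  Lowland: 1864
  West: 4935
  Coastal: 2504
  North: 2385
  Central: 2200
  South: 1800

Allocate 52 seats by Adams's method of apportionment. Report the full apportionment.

East 6; Lowland 6; West 14; Coastal 7; North 7; Central 7; South 5

Standard divisor 17828/52 ≈ 342.846; standard quotas: East 6.242, Lowland 5.437, West 14.394, Coastal 7.304, North 6.956, Central 6.417, South 5.250.
Rounding up gives 7, 6, 15, 8, 7, 7, 6 = 56 seats, so the divisor must be adjusted.
With modified divisor 363: modified quotas East 5.895, Lowland 5.135, West 13.595, Coastal 6.898, North 6.570, Central 6.061, South 4.959.
Rounding up: East 6, Lowland 6, West 14, Coastal 7, North 7, Central 7, South 5 (total 52).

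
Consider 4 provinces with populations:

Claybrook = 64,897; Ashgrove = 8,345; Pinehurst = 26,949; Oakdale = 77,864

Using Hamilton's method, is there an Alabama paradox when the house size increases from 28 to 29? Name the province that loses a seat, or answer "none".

Ashgrove

At 28 seats: Claybrook 10, Ashgrove 2, Pinehurst 4, Oakdale 12.
At 29 seats: Claybrook 11, Ashgrove 1, Pinehurst 4, Oakdale 13.
Ashgrove drops from 2 to 1.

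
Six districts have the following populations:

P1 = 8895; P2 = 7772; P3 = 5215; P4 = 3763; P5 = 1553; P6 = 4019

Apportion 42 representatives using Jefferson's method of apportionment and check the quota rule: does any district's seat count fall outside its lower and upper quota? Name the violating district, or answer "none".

none

Standard quotas: P1 11.968, P2 10.457, P3 7.016, P4 5.063, P5 2.089, P6 5.407.
Jefferson allocation: P1 12, P2 11, P3 7, P4 5, P5 2, P6 5.
Every allocation lies between the lower and upper quota.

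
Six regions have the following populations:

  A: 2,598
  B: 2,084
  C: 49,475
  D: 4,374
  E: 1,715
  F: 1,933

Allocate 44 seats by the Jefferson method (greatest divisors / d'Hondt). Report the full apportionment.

A=1, B=1, C=37, D=3, E=1, F=1

Standard divisor 62179/44 ≈ 1413.159; standard quotas: A 1.838, B 1.475, C 35.010, D 3.095, E 1.214, F 1.368.
Rounding down gives 1, 1, 35, 3, 1, 1 = 42 seats, so the divisor must be adjusted.
With modified divisor 1320: modified quotas A 1.968, B 1.579, C 37.481, D 3.314, E 1.299, F 1.464.
Rounding down: A 1, B 1, C 37, D 3, E 1, F 1 (total 44).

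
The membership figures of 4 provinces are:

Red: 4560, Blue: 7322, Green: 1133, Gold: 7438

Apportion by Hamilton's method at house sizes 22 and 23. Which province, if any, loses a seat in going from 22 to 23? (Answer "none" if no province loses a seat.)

none

At 22 seats: Red 5, Blue 8, Green 1, Gold 8.
At 23 seats: Red 5, Blue 8, Green 1, Gold 9.
No province's allocation decreased.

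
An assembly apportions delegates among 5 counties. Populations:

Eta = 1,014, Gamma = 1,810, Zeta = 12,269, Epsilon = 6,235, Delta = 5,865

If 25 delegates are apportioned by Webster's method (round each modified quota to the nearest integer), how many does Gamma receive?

2

Standard divisor 27193/25 ≈ 1087.72; standard quotas: Eta 0.932, Gamma 1.664, Zeta 11.280, Epsilon 5.732, Delta 5.392.
Rounding to the nearest integer gives Eta 1, Gamma 2, Zeta 11, Epsilon 6, Delta 5 — total 25, matching the house size, so no adjustment is needed.
Gamma receives 2.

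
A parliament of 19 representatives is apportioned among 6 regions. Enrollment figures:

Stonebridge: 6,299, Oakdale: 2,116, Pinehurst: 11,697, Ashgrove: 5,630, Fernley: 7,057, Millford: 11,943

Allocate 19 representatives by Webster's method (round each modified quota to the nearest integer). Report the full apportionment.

Standard divisor 44742/19 ≈ 2354.842; standard quotas: Stonebridge 2.675, Oakdale 0.899, Pinehurst 4.967, Ashgrove 2.391, Fernley 2.997, Millford 5.072.
Rounding to the nearest integer gives Stonebridge 3, Oakdale 1, Pinehurst 5, Ashgrove 2, Fernley 3, Millford 5 — total 19, matching the house size, so no adjustment is needed.

Stonebridge=3; Oakdale=1; Pinehurst=5; Ashgrove=2; Fernley=3; Millford=5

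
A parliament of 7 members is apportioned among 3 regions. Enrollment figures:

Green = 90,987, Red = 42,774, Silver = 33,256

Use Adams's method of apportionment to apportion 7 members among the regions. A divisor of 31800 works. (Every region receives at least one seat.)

With modified divisor 31800: modified quotas Green 2.861, Red 1.345, Silver 1.046.
Rounding up: Green 3, Red 2, Silver 2 (total 7).

Green=3, Red=2, Silver=2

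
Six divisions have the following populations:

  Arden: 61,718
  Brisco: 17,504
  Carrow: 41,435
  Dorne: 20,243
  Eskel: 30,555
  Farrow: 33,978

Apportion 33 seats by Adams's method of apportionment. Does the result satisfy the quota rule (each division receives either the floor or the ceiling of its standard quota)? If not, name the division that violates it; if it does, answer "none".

Standard quotas: Arden 9.914, Brisco 2.812, Carrow 6.656, Dorne 3.252, Eskel 4.908, Farrow 5.458.
Adams allocation: Arden 10, Brisco 3, Carrow 7, Dorne 3, Eskel 5, Farrow 5.
Every allocation lies between the lower and upper quota.

none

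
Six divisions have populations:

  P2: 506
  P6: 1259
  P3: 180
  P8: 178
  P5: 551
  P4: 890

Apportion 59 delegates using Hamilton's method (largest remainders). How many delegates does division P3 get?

The standard divisor is 3564/59 ≈ 60.407.
Standard quotas: P2 8.377, P6 20.842, P3 2.980, P8 2.947, P5 9.121, P4 14.733.
Lower quotas: P2 8, P6 20, P3 2, P8 2, P5 9, P4 14 (sum 55, leaving 4 seats).
Remainders in descending order: P3 0.980, P8 0.947, P6 0.842, P4 0.733, P2 0.377, P5 0.121.
Largest remainders: P3, P8, P6, P4 receive the extra seats.
P3 receives 3.

3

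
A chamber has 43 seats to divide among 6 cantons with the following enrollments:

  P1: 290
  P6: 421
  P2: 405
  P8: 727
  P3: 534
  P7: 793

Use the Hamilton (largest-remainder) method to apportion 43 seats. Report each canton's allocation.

The standard divisor is 3170/43 ≈ 73.721.
Standard quotas: P1 3.934, P6 5.711, P2 5.494, P8 9.862, P3 7.244, P7 10.757.
Lower quotas: P1 3, P6 5, P2 5, P8 9, P3 7, P7 10 (sum 39, leaving 4 seats).
Remainders in descending order: P1 0.934, P8 0.862, P7 0.757, P6 0.711, P2 0.494, P3 0.244.
The surplus seats go to P1, P8, P7, P6.

P1 4; P6 6; P2 5; P8 10; P3 7; P7 11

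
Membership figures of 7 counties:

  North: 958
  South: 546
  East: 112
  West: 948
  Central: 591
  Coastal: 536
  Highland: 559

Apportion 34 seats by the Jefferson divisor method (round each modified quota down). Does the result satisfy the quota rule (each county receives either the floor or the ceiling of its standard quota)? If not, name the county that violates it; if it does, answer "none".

Standard quotas: North 7.664, South 4.368, East 0.896, West 7.584, Central 4.728, Coastal 4.288, Highland 4.472.
Jefferson allocation: North 8, South 4, East 1, West 8, Central 5, Coastal 4, Highland 4.
Every allocation lies between the lower and upper quota.

none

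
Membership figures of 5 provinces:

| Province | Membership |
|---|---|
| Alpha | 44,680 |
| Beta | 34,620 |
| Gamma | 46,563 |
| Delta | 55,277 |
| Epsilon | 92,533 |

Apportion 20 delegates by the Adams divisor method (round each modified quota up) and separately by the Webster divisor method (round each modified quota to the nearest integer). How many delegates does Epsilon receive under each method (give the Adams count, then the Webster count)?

6 and 7

Adams: Alpha 3, Beta 3, Gamma 4, Delta 4, Epsilon 6.
Webster: Alpha 3, Beta 3, Gamma 3, Delta 4, Epsilon 7.
Epsilon gets 6 under Adams and 7 under Webster.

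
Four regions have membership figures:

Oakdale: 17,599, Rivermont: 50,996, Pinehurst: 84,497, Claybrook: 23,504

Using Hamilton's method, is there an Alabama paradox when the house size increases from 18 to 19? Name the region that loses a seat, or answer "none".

At 18 seats: Oakdale 2, Rivermont 5, Pinehurst 9, Claybrook 2.
At 19 seats: Oakdale 2, Rivermont 5, Pinehurst 9, Claybrook 3.
No region's allocation decreased.

none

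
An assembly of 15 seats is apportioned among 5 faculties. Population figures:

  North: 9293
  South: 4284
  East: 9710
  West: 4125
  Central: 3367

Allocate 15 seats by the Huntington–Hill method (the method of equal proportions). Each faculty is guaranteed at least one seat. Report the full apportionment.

With divisor 2125: modified quotas North 4.373, South 2.016, East 4.569, West 1.941, Central 1.584.
Geometric-mean thresholds: North √(4·5)=4.472, South √(2·3)=2.449, East √(4·5)=4.472, West √(1·2)=1.414, Central √(1·2)=1.414.
Each quota rounded against its threshold gives North 4, South 2, East 5, West 2, Central 2 (total 15).

North=4, South=2, East=5, West=2, Central=2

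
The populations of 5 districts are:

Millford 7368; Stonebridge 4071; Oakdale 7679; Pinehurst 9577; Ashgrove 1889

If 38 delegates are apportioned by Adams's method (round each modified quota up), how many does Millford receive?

Standard divisor 30584/38 ≈ 804.842; standard quotas: Millford 9.155, Stonebridge 5.058, Oakdale 9.541, Pinehurst 11.899, Ashgrove 2.347.
Rounding up gives 10, 6, 10, 12, 3 = 41 seats, so the divisor must be adjusted.
With modified divisor 860: modified quotas Millford 8.567, Stonebridge 4.734, Oakdale 8.929, Pinehurst 11.136, Ashgrove 2.197.
Rounding up: Millford 9, Stonebridge 5, Oakdale 9, Pinehurst 12, Ashgrove 3 (total 38).
Millford receives 9.

9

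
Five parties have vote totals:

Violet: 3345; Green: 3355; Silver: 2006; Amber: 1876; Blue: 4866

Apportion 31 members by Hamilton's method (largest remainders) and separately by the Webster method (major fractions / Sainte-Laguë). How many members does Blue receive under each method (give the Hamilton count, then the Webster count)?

10 and 9

Hamilton: Violet 6, Green 7, Silver 4, Amber 4, Blue 10.
Webster: Violet 7, Green 7, Silver 4, Amber 4, Blue 9.
Blue gets 10 under Hamilton and 9 under Webster.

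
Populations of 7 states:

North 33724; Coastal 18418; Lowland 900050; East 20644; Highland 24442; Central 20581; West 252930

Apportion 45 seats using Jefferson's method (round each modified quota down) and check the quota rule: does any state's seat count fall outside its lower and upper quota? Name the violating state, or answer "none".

Lowland

Standard quotas: North 1.194, Coastal 0.652, Lowland 31.872, East 0.731, Highland 0.866, Central 0.729, West 8.957.
Jefferson allocation: North 1, Coastal 0, Lowland 35, East 0, Highland 0, Central 0, West 9.
Lowland has quota 31.872 (lower 31, upper 32) but receives 35 — outside the quota interval.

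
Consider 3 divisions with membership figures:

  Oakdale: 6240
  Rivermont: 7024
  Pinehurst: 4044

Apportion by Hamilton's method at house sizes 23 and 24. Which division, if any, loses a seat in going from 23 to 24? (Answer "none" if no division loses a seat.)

At 23 seats: Oakdale 8, Rivermont 9, Pinehurst 6.
At 24 seats: Oakdale 9, Rivermont 10, Pinehurst 5.
Pinehurst drops from 6 to 5.

Pinehurst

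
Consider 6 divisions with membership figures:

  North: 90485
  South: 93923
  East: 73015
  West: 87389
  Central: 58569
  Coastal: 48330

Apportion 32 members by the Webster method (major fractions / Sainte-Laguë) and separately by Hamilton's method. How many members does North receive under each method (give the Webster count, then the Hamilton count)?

Webster: North 7, South 7, East 5, West 6, Central 4, Coastal 3.
Hamilton: North 6, South 7, East 5, West 6, Central 4, Coastal 4.
North gets 7 under Webster and 6 under Hamilton.

7 and 6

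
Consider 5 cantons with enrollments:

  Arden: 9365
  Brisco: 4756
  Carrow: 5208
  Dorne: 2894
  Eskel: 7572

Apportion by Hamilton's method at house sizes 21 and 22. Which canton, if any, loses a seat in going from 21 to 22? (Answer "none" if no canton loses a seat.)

At 21 seats: Arden 7, Brisco 3, Carrow 4, Dorne 2, Eskel 5.
At 22 seats: Arden 7, Brisco 3, Carrow 4, Dorne 2, Eskel 6.
No canton's allocation decreased.

none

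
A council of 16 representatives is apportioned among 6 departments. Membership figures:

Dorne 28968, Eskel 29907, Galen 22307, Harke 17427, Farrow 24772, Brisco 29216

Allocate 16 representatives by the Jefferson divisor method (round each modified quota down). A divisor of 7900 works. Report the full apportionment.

With modified divisor 7900: modified quotas Dorne 3.667, Eskel 3.786, Galen 2.824, Harke 2.206, Farrow 3.136, Brisco 3.698.
Rounding down: Dorne 3, Eskel 3, Galen 2, Harke 2, Farrow 3, Brisco 3 (total 16).

Dorne 3, Eskel 3, Galen 2, Harke 2, Farrow 3, Brisco 3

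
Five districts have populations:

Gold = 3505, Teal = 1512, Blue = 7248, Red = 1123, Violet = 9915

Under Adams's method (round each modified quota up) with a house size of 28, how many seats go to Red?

Standard divisor 23303/28 ≈ 832.25; standard quotas: Gold 4.211, Teal 1.817, Blue 8.709, Red 1.349, Violet 11.913.
Rounding up gives 5, 2, 9, 2, 12 = 30 seats, so the divisor must be adjusted.
With modified divisor 903.7: modified quotas Gold 3.878, Teal 1.673, Blue 8.020, Red 1.243, Violet 10.972.
Rounding up: Gold 4, Teal 2, Blue 9, Red 2, Violet 11 (total 28).
Red receives 2.

2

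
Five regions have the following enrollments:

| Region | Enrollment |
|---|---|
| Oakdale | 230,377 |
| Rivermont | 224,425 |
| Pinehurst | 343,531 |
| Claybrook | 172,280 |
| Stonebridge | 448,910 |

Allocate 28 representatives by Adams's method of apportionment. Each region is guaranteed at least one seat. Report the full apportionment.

Oakdale=5; Rivermont=4; Pinehurst=7; Claybrook=4; Stonebridge=8

Standard divisor 1419523/28 ≈ 50697.25; standard quotas: Oakdale 4.544, Rivermont 4.427, Pinehurst 6.776, Claybrook 3.398, Stonebridge 8.855.
Rounding up gives 5, 5, 7, 4, 9 = 30 seats, so the divisor must be adjusted.
With modified divisor 56700: modified quotas Oakdale 4.063, Rivermont 3.958, Pinehurst 6.059, Claybrook 3.038, Stonebridge 7.917.
Rounding up: Oakdale 5, Rivermont 4, Pinehurst 7, Claybrook 4, Stonebridge 8 (total 28).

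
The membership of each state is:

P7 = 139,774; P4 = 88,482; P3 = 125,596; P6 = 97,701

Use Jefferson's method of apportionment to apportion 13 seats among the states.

P7=4; P4=2; P3=4; P6=3

Standard divisor 451553/13 ≈ 34734.846; standard quotas: P7 4.024, P4 2.547, P3 3.616, P6 2.813.
Rounding down gives 4, 2, 3, 2 = 11 seats, so the divisor must be adjusted.
With modified divisor 30400: modified quotas P7 4.598, P4 2.911, P3 4.131, P6 3.214.
Rounding down: P7 4, P4 2, P3 4, P6 3 (total 13).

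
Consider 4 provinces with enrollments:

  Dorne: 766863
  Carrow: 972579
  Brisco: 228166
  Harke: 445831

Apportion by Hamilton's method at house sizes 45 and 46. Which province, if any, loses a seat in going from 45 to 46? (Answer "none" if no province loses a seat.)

At 45 seats: Dorne 14, Carrow 18, Brisco 4, Harke 9.
At 46 seats: Dorne 15, Carrow 19, Brisco 4, Harke 8.
Harke drops from 9 to 8.

Harke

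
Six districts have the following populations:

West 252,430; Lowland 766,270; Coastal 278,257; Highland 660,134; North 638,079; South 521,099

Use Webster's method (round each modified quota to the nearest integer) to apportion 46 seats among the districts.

Standard divisor 3116269/46 ≈ 67744.978; standard quotas: West 3.726, Lowland 11.311, Coastal 4.107, Highland 9.744, North 9.419, South 7.692.
Rounding to the nearest integer gives West 4, Lowland 11, Coastal 4, Highland 10, North 9, South 8 — total 46, matching the house size, so no adjustment is needed.

West 4, Lowland 11, Coastal 4, Highland 10, North 9, South 8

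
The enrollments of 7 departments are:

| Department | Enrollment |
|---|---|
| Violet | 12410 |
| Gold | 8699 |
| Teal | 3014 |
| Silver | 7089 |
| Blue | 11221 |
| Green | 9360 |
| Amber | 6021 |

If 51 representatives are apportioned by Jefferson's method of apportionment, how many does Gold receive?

8

Standard divisor 57814/51 ≈ 1133.608; standard quotas: Violet 10.947, Gold 7.674, Teal 2.659, Silver 6.253, Blue 9.898, Green 8.257, Amber 5.311.
Rounding down gives 10, 7, 2, 6, 9, 8, 5 = 47 seats, so the divisor must be adjusted.
With modified divisor 1037: modified quotas Violet 11.967, Gold 8.389, Teal 2.906, Silver 6.836, Blue 10.821, Green 9.026, Amber 5.806.
Rounding down: Violet 11, Gold 8, Teal 2, Silver 6, Blue 10, Green 9, Amber 5 (total 51).
Gold receives 8.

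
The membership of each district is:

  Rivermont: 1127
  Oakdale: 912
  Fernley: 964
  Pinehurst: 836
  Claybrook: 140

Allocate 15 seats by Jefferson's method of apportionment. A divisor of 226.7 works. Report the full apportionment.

With modified divisor 226.7: modified quotas Rivermont 4.971, Oakdale 4.023, Fernley 4.252, Pinehurst 3.688, Claybrook 0.618.
Rounding down: Rivermont 4, Oakdale 4, Fernley 4, Pinehurst 3, Claybrook 0 (total 15).

Rivermont 4; Oakdale 4; Fernley 4; Pinehurst 3; Claybrook 0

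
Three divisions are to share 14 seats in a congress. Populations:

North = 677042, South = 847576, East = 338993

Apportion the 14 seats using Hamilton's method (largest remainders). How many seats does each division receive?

North 5, South 6, East 3

Standard divisor: 1863611 ÷ 14 ≈ 133115.071.
Standard quotas: North 5.0861, South 6.3672, East 2.5466.
Lower quotas: North 5, South 6, East 2 (sum 13, leaving 1 seat).
Remainders in descending order: East 0.5466, South 0.3672, North 0.0861.
Largest remainder: East receives the extra seat.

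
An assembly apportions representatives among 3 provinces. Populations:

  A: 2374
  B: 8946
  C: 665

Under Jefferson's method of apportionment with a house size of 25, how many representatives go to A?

Standard divisor 11985/25 ≈ 479.4; standard quotas: A 4.952, B 18.661, C 1.387.
Rounding down gives 4, 18, 1 = 23 seats, so the divisor must be adjusted.
With modified divisor 460: modified quotas A 5.161, B 19.448, C 1.446.
Rounding down: A 5, B 19, C 1 (total 25).
A receives 5.

5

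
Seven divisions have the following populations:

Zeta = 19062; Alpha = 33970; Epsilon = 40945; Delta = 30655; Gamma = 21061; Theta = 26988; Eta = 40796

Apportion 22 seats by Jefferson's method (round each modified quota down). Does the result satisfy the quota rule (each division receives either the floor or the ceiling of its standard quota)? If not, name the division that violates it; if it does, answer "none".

Standard quotas: Zeta 1.964, Alpha 3.501, Epsilon 4.220, Delta 3.159, Gamma 2.170, Theta 2.781, Eta 4.204.
Jefferson allocation: Zeta 2, Alpha 4, Epsilon 4, Delta 3, Gamma 2, Theta 3, Eta 4.
Every allocation lies between the lower and upper quota.

none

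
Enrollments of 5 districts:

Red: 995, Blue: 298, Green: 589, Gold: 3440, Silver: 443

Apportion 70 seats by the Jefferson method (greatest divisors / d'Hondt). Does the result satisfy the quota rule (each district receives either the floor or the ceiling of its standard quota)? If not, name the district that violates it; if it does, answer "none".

Standard quotas: Red 12.082, Blue 3.618, Green 7.152, Gold 41.769, Silver 5.379.
Jefferson allocation: Red 12, Blue 3, Green 7, Gold 43, Silver 5.
Gold has quota 41.769 (lower 41, upper 42) but receives 43 — outside the quota interval.

Gold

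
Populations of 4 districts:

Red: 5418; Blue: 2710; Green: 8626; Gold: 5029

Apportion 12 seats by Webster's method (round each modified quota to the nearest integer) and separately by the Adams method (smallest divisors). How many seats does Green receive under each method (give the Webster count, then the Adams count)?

Webster: Red 3, Blue 1, Green 5, Gold 3.
Adams: Red 3, Blue 2, Green 4, Gold 3.
Green gets 5 under Webster and 4 under Adams.

5 and 4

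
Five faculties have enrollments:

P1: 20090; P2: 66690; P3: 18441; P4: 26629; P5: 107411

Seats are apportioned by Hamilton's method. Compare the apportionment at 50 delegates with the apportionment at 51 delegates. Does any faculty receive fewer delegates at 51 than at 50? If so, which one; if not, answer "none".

At 50 seats: P1 4, P2 14, P3 4, P4 6, P5 22.
At 51 seats: P1 4, P2 14, P3 4, P4 6, P5 23.
No faculty's allocation decreased.

none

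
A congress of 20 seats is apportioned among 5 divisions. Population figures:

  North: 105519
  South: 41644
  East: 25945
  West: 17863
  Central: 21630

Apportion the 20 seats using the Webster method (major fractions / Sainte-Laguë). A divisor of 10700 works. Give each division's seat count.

North: 10, South: 4, East: 2, West: 2, Central: 2

With modified divisor 10700: modified quotas North 9.862, South 3.892, East 2.425, West 1.669, Central 2.021.
Rounding to the nearest integer: North 10, South 4, East 2, West 2, Central 2 (total 20).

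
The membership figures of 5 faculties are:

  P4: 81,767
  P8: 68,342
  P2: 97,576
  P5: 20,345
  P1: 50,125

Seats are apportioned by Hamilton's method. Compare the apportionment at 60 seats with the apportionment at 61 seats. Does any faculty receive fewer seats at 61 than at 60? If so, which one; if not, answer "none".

At 60 seats: P4 15, P8 13, P2 18, P5 4, P1 10.
At 61 seats: P4 16, P8 13, P2 19, P5 4, P1 9.
P1 drops from 10 to 9.

P1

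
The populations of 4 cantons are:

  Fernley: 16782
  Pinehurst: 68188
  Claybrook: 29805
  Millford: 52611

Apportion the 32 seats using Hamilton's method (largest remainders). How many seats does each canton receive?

Fernley 3; Pinehurst 13; Claybrook 6; Millford 10

The standard divisor is 167386/32 ≈ 5230.812.
Standard quotas: Fernley 3.2083, Pinehurst 13.0358, Claybrook 5.6980, Millford 10.0579.
Lower quotas: Fernley 3, Pinehurst 13, Claybrook 5, Millford 10 (sum 31, leaving 1 seat).
Remainders in descending order: Claybrook 0.6980, Fernley 0.2083, Millford 0.0579, Pinehurst 0.0358.
The surplus seat goes to Claybrook.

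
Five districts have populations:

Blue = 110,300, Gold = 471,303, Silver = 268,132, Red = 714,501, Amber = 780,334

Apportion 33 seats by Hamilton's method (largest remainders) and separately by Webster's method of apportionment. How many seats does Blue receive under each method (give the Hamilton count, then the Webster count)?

1 and 2

Hamilton: Blue 1, Gold 7, Silver 4, Red 10, Amber 11.
Webster: Blue 2, Gold 6, Silver 4, Red 10, Amber 11.
Blue gets 1 under Hamilton and 2 under Webster.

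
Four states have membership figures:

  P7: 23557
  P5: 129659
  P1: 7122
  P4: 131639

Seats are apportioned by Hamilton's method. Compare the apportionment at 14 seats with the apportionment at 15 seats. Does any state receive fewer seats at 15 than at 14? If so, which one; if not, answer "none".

P1

At 14 seats: P7 1, P5 6, P1 1, P4 6.
At 15 seats: P7 1, P5 7, P1 0, P4 7.
P1 drops from 1 to 0.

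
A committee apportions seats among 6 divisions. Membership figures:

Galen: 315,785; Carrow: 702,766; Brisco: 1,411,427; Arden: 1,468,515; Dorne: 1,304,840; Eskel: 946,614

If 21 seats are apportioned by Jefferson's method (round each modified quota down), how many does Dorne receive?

5

Standard divisor 6149947/21 ≈ 292854.619; standard quotas: Galen 1.078, Carrow 2.400, Brisco 4.820, Arden 5.014, Dorne 4.456, Eskel 3.232.
Rounding down gives 1, 2, 4, 5, 4, 3 = 19 seats, so the divisor must be adjusted.
With modified divisor 252900: modified quotas Galen 1.249, Carrow 2.779, Brisco 5.581, Arden 5.807, Dorne 5.160, Eskel 3.743.
Rounding down: Galen 1, Carrow 2, Brisco 5, Arden 5, Dorne 5, Eskel 3 (total 21).
Dorne receives 5.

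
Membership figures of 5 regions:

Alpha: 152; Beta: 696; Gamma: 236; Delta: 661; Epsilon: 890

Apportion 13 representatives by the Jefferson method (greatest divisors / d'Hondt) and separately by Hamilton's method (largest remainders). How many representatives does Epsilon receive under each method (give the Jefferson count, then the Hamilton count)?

5 and 4

Jefferson: Alpha 0, Beta 4, Gamma 1, Delta 3, Epsilon 5.
Hamilton: Alpha 1, Beta 4, Gamma 1, Delta 3, Epsilon 4.
Epsilon gets 5 under Jefferson and 4 under Hamilton.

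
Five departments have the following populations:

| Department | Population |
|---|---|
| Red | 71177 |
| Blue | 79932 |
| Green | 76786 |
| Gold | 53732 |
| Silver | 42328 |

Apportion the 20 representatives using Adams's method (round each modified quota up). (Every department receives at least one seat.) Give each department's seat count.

Standard divisor 323955/20 ≈ 16197.75; standard quotas: Red 4.394, Blue 4.935, Green 4.741, Gold 3.317, Silver 2.613.
Rounding up gives 5, 5, 5, 4, 3 = 22 seats, so the divisor must be adjusted.
With modified divisor 18600: modified quotas Red 3.827, Blue 4.297, Green 4.128, Gold 2.889, Silver 2.276.
Rounding up: Red 4, Blue 5, Green 5, Gold 3, Silver 3 (total 20).

Red: 4, Blue: 5, Green: 5, Gold: 3, Silver: 3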